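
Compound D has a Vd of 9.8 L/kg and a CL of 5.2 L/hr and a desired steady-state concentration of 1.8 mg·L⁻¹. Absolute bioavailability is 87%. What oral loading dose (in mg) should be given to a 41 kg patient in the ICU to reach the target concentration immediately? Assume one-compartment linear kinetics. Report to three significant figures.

Vd = 9.8 L/kg × 41 kg = 401.8 L
LD = Vd × C / F = 401.8 × 1.800 / 0.87 = 831.3 mg

831 mg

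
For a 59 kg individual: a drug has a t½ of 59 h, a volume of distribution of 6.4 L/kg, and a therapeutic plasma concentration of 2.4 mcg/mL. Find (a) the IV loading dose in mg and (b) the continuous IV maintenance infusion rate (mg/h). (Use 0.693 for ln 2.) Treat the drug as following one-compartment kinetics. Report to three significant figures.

Vd = 6.4 L/kg × 59 kg = 377.6 L
LD = Vd × C = 377.6 × 2.4 = 906.2 mg
CL = 0.693 × Vd / t½ = 0.693 × 377.6 / 59 = 4.435 L/h
Infusion rate = CL × Css = 4.435 × 2.4 = 10.64 mg/h

(a) 906 mg; (b) 10.6 mg/h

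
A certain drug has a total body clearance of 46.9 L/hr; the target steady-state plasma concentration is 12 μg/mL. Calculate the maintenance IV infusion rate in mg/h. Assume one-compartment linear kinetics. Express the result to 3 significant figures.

563 mg/h

At steady state, infusion rate equals elimination rate: rate in = CL × Css.
R₀ = 46.90 × 12 = 562.8 mg/h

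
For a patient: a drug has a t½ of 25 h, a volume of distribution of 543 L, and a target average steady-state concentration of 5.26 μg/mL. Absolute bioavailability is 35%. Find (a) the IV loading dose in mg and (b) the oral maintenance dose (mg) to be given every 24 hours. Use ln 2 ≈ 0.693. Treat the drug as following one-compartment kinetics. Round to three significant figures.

LD = Vd × C = 543.0 × 5.26 = 2856 mg
CL = 0.693 × Vd / t½ = 0.693 × 543.0 / 25 = 15.05 L/h
D = CL × Css × τ / F = 15.05 × 5.26 × 24 / 0.35 = 5428 mg

(a) 2860 mg; (b) 5430 mg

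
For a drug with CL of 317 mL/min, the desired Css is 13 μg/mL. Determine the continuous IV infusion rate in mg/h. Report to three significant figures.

247 mg/h

Convert clearance: 317 mL/min × 60 min/h ÷ 1000 mL/L = 19.02 L/h
Rate = CL × Css = 19.02 × 13 = 247.3 mg/h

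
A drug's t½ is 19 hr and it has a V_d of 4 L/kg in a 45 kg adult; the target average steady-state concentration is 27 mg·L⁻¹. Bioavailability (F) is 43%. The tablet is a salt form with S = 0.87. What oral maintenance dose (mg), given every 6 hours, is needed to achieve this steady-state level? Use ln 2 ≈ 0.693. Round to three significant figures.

Total Vd = 4 × 45 = 180.0 L
CL = 0.693 × Vd / t½ = 0.693 × 180.0 / 19 = 6.565 L/h
D = CL × Css × τ / F / S = 6.565 × 27 × 6 / 0.43 / 0.87 = 2843 mg

2840 mg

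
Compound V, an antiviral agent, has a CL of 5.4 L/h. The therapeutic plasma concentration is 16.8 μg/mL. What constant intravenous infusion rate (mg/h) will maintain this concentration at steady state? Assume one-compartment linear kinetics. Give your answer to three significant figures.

Rate = CL × Css = 5.400 × 16.8 = 90.72 mg/h

90.7 mg/h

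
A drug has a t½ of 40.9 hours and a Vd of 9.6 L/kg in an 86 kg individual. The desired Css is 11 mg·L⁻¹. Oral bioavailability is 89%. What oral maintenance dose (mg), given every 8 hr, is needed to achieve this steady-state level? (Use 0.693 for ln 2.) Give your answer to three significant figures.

Vd(total) = 86 kg × 9.6 L/kg = 825.6 L
CL = 0.693 × Vd / t½ = 0.693 × 825.6 / 40.9 = 13.99 L/h
D = CL × Css × τ / F = 13.99 × 11 × 8 / 0.89 = 1383 mg

1380 mg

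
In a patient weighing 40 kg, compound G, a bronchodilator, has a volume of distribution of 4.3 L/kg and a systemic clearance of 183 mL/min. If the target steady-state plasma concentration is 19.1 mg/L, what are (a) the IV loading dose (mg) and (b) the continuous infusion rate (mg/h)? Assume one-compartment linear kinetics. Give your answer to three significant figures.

Vd(total) = 40 kg × 4.3 L/kg = 172.0 L
Loading: fill Vd to C_target → 172.0 L × 19.1 mg/L = 3285 mg
CL = 183 mL/min = 183 × 0.06 = 10.98 L/h
Maintenance infusion rate = CL × Css = 10.98 × 19.1 = 209.7 mg/h

(a) 3290 mg; (b) 210 mg/h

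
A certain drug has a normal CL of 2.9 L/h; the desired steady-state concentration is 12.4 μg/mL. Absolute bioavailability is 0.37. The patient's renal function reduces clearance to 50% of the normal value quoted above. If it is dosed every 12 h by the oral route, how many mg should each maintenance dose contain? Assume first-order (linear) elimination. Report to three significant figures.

583 mg

Patient clearance = 0.5 × 2.900 = 1.450 L/h
D = CL × Css × τ / F = 1.450 × 12.4 × 12 / 0.37 = 583.1 mg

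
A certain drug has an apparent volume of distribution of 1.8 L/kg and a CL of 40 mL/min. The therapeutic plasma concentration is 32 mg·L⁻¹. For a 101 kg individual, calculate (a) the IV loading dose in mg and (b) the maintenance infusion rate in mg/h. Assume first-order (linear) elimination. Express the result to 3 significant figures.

Vd(total) = 101 kg × 1.8 L/kg = 181.8 L
Loading: fill Vd to C_target → 181.8 L × 32 mg/L = 5818 mg
CL = 40 mL/min = 40 × 0.06 = 2.400 L/h
Maintenance: replace elimination → rate = CL × Css = 2.400 × 32 = 76.80 mg/h

(a) 5820 mg; (b) 76.8 mg/h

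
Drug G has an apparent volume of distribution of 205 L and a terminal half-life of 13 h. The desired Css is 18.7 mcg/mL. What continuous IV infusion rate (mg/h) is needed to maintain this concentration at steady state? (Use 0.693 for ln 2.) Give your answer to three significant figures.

204 mg/h

k = 0.693/13 = 0.05331 h⁻¹, so CL = k·Vd = 0.05331 × 205.0 = 10.93 L/h
Infusion rate = CL × Css = 10.93 × 18.7 = 204.4 mg/h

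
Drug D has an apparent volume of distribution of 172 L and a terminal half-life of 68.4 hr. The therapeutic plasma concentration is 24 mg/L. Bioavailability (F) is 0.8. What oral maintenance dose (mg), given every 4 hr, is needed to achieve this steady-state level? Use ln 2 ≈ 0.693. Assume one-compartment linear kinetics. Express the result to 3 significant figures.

209 mg

CL = ln 2 · Vd / t½ = 0.693 × 172.0 / 68.4 = 1.743 L/h
D = CL × Css × τ / F = 1.743 × 24 × 4 / 0.8 = 209.2 mg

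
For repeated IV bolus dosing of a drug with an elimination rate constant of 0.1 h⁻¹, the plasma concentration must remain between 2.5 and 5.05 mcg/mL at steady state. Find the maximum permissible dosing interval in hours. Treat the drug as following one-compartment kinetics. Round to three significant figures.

Between IV bolus doses, concentration decays as C = C₀·e^(−kτ), so C_peak/C_trough = e^(kτ).
τ_max = ln(C_peak/C_trough) / k = ln(5.05/2.5) / 0.1000 = 0.7031 / 0.1000 = 7.031 h

7.03 h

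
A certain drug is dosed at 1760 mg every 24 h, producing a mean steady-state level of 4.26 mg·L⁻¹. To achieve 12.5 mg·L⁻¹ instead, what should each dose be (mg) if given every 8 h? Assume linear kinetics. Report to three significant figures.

For first-order elimination, Css ∝ F·D/(CL·τ); F and CL are unchanged, so Css ∝ D/τ.
D₂ = D₁ × (Css,target / Css,current) × (τ₂/τ₁) = 1760 × (12.5/4.26) × (8/24) = 1721 mg

1720 mg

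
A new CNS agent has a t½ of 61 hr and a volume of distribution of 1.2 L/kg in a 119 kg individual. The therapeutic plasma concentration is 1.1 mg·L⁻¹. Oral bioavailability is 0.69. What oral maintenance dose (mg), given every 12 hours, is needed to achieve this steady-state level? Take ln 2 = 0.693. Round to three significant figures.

31.0 mg

Vd = 1.2 L/kg × 119 kg = 142.8 L
CL = 0.693 × Vd / t½ = 0.693 × 142.8 / 61 = 1.622 L/h
D = CL × Css × τ / F = 1.622 × 1.1 × 12 / 0.69 = 31.03 mg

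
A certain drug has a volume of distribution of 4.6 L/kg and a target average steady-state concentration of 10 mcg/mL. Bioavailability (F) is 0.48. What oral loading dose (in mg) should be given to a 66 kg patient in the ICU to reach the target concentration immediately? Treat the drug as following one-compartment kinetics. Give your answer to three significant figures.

6330 mg

Vd(total) = 66 kg × 4.6 L/kg = 303.6 L
The loading dose fills Vd to the target concentration.
LD = Vd × C / F = 303.6 × 10.00 / 0.48 = 6325 mg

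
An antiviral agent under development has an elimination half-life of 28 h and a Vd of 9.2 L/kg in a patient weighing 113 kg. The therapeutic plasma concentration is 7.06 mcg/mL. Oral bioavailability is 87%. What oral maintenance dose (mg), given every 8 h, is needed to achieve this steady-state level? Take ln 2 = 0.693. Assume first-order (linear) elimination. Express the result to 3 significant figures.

Total Vd = 9.2 × 113 = 1040 L
CL = 0.693 × Vd / t½ = 0.693 × 1040 / 28 = 25.74 L/h
D = CL × Css × τ / F = 25.74 × 7.06 × 8 / 0.87 = 1671 mg

1670 mg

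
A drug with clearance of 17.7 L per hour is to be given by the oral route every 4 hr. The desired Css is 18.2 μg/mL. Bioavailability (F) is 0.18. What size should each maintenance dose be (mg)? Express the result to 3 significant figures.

At steady state, dose per interval replaces the amount cleared in that interval: F·D/τ = CL·Css.
D = CL × Css × τ / F = 17.70 × 18.2 × 4 / 0.18 = 7159 mg

7160 mg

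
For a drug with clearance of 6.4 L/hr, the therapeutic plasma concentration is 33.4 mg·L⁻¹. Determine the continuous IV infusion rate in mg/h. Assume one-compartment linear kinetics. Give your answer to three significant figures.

At steady state, infusion rate equals elimination rate: rate in = CL × Css.
R₀ = 6.400 × 33.4 = 213.8 mg/h

214 mg/h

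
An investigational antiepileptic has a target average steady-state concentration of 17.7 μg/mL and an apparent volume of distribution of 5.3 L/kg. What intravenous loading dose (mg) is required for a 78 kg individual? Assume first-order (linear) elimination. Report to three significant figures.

Vd(total) = 78 kg × 5.3 L/kg = 413.4 L
The loading dose fills Vd to the target concentration.
LD = Vd × C = 413.4 × 17.70 = 7317 mg

7320 mg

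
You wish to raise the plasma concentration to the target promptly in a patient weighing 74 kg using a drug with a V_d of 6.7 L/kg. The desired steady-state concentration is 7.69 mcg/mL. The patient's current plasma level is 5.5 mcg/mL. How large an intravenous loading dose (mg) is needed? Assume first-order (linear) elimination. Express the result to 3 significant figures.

Vd = 6.7 L/kg × 74 kg = 495.8 L
Concentration deficit ΔC = 7.69 − 5.5 = 2.190 mg/L
LD = Vd × ΔC = 495.8 × 2.190 = 1086 mg

1090 mg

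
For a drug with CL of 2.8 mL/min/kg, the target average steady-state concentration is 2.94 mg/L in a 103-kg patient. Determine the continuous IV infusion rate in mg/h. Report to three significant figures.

50.9 mg/h

CL = 2.8 mL/min/kg × 103 kg = 288.4 mL/min = 288.4 × 60/1000 = 17.30 L/h
At steady state, infusion rate equals elimination rate: rate in = CL × Css.
Infusion rate = CL · Css = 17.30 L/h × 2.94 mg/L = 50.86 mg/h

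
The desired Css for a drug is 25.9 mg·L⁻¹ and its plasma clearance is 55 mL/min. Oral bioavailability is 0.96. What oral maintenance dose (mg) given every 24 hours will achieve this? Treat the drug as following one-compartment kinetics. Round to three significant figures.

2140 mg

CL = 55 mL/min × 60/1000 = 3.300 L/h
D = CL × Css × τ / F = 3.300 × 25.9 × 24 / 0.96 = 2137 mg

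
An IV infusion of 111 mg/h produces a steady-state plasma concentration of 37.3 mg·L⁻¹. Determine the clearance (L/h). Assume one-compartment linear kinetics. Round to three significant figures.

At steady state, infusion rate = CL × Css, so CL = rate / Css.
CL = 111 / 37.3 = 2.976 L/h

2.98 L/h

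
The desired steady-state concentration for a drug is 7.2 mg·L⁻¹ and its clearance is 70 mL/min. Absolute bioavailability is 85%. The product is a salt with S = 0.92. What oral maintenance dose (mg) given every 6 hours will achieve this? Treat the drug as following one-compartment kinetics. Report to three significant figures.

CL = 70 mL/min × 60/1000 = 4.200 L/h
D = CL × Css × τ / F / S = 4.200 × 7.2 × 6 / 0.85 / 0.92 = 232.0 mg

232 mg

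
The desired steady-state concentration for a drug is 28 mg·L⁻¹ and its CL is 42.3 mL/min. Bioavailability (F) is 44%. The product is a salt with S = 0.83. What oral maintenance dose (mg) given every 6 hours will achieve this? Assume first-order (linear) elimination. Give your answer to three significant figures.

CL = 42.3 mL/min = 42.3 × 0.06 = 2.538 L/h
D = CL × Css × τ / F / S = 2.538 × 28 × 6 / 0.44 / 0.83 = 1168 mg

1170 mg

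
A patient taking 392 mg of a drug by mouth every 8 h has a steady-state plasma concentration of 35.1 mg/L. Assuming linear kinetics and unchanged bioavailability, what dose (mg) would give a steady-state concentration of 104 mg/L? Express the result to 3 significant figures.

For first-order elimination, Css ∝ F·D/(CL·τ); F and CL are unchanged, so Css ∝ D/τ.
D₂ = D₁ × (Css,target / Css,current) = 392 × 104/35.1 = 1161 mg

1160 mg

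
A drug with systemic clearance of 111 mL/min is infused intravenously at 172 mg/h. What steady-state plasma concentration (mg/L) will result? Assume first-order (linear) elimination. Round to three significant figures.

25.8 mg/L

CL = 111 mL/min = 111 × 0.06 = 6.660 L/h
Css = rate / CL = 172 / 6.660 = 25.83 mg/L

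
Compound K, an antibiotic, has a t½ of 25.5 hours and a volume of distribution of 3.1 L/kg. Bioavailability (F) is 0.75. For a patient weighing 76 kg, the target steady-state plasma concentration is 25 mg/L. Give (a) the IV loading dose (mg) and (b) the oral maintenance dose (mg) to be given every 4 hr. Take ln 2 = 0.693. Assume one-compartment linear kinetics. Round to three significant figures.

Total Vd = 3.1 × 76 = 235.6 L
LD = Vd × C = 235.6 × 25 = 5890 mg
CL = 0.693 × Vd / t½ = 0.693 × 235.6 / 25.5 = 6.403 L/h
D = CL × Css × τ / F = 6.403 × 25 × 4 / 0.75 = 853.7 mg

(a) 5890 mg; (b) 854 mg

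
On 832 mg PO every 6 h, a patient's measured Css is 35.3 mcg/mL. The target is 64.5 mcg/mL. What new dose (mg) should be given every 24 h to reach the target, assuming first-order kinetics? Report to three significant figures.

For first-order elimination, Css ∝ F·D/(CL·τ); F and CL are unchanged, so Css ∝ D/τ.
D₂ = D₁ × (Css,target / Css,current) × (τ₂/τ₁) = 832 × (64.5/35.3) × (24/6) = 6081 mg

6080 mg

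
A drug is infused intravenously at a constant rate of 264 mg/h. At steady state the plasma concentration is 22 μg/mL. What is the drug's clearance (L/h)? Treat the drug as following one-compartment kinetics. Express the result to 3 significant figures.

12.0 L/h

At steady state, infusion rate = CL × Css, so CL = rate / Css.
CL = 264 / 22 = 12.00 L/h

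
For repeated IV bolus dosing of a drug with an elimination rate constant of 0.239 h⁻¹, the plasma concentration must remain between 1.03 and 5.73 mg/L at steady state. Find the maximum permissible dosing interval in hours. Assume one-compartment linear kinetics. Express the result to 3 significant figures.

Between IV bolus doses, concentration decays as C = C₀·e^(−kτ), so C_peak/C_trough = e^(kτ).
τ_max = ln(C_peak/C_trough) / k = ln(5.73/1.03) / 0.2390 = 1.716 / 0.2390 = 7.180 h

7.18 h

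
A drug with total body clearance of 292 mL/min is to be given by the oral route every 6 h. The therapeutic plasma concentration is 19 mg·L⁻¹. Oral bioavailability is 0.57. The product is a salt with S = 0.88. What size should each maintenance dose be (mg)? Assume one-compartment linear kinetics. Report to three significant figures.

3980 mg

CL = 292 mL/min = 292 × 0.06 = 17.52 L/h
At steady state, dose per interval replaces the amount cleared in that interval: F·S·D/τ = CL·Css.
D = CL × Css × τ / F / S = 17.52 × 19 × 6 / 0.57 / 0.88 = 3982 mg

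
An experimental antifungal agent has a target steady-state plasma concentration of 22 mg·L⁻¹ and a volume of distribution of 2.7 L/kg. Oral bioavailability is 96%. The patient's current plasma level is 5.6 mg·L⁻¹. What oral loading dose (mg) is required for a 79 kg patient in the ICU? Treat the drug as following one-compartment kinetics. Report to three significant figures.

3640 mg

Vd = 2.7 L/kg × 79 kg = 213.3 L
The loading dose fills Vd to the target concentration.
Concentration deficit ΔC = 22 − 5.6 = 16.40 mg/L
LD = Vd × ΔC / F = 213.3 × 16.40 / 0.96 = 3644 mg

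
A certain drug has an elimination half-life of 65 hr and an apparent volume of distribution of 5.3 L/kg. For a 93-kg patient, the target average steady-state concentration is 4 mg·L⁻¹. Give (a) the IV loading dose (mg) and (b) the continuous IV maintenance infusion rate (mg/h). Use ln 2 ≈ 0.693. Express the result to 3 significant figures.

Total Vd = 5.3 × 93 = 492.9 L
LD = Vd × C = 492.9 × 4 = 1972 mg
CL = 0.693 × Vd / t½ = 0.693 × 492.9 / 65 = 5.255 L/h
Infusion rate = CL × Css = 5.255 × 4 = 21.02 mg/h

(a) 1970 mg; (b) 21.0 mg/h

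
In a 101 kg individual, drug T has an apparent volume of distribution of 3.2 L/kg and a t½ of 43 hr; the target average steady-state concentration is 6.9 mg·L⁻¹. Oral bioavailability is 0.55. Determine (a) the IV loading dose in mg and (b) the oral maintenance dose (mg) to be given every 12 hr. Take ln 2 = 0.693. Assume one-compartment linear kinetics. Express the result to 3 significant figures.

(a) 2230 mg; (b) 784 mg

Vd = 3.2 L/kg × 101 kg = 323.2 L
LD = Vd × C = 323.2 × 6.9 = 2230 mg
CL = 0.693 × Vd / t½ = 0.693 × 323.2 / 43 = 5.209 L/h
D = CL × Css × τ / F = 5.209 × 6.9 × 12 / 0.55 = 784.2 mg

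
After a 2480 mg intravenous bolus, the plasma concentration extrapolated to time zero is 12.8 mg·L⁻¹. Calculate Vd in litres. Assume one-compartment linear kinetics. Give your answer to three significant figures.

Immediately after an IV bolus, C₀ = Dose / Vd, so Vd = Dose / C₀.
Vd = 2480 / 12.8 = 193.8 L

194 L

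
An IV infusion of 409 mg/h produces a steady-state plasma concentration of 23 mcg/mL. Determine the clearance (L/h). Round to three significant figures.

17.8 L/h

At steady state, infusion rate = CL × Css, so CL = rate / Css.
CL = 409 / 23 = 17.78 L/h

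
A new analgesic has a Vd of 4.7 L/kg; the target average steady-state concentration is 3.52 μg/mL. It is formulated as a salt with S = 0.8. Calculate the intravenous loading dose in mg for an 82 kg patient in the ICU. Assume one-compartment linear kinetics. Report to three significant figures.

Vd(total) = 82 kg × 4.7 L/kg = 385.4 L
LD = Vd × C / S = 385.4 × 3.520 / 0.8 = 1696 mg

1700 mg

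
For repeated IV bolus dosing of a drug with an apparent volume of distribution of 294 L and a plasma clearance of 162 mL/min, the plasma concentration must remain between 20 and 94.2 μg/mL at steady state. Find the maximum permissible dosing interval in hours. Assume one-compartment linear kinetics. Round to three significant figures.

46.9 h

CL = 162 mL/min × 60/1000 = 9.720 L/h
k = CL / Vd = 9.720 / 294.0 = 0.03306 h⁻¹
Between IV bolus doses, concentration decays as C = C₀·e^(−kτ), so C_peak/C_trough = e^(kτ).
τ_max = ln(C_peak/C_trough) / k = ln(94.2/20) / 0.03306 = 1.550 / 0.03306 = 46.88 h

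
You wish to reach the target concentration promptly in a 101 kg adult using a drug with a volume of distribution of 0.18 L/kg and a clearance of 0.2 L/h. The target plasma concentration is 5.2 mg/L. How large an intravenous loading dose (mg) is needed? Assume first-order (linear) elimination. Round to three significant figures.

Vd = 0.18 L/kg × 101 kg = 18.18 L
LD = Vd × C = 18.18 × 5.200 = 94.54 mg

94.5 mg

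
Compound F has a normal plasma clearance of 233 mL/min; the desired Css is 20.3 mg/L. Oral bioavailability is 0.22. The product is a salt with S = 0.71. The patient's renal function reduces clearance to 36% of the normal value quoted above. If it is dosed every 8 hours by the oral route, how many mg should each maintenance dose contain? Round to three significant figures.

5230 mg

CL = 233 mL/min = 233 × 0.06 = 13.98 L/h
Patient clearance = 0.36 × 13.98 = 5.033 L/h
D = CL × Css × τ / F / S = 5.033 × 20.3 × 8 / 0.22 / 0.71 = 5233 mg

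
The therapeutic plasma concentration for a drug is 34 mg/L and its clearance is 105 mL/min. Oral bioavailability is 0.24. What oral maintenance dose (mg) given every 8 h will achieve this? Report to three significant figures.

7140 mg

CL = 105 mL/min = 105 × 0.06 = 6.300 L/h
At steady state, dose per interval replaces the amount cleared in that interval: F·D/τ = CL·Css.
D = CL × Css × τ / F = 6.300 × 34 × 8 / 0.24 = 7140 mg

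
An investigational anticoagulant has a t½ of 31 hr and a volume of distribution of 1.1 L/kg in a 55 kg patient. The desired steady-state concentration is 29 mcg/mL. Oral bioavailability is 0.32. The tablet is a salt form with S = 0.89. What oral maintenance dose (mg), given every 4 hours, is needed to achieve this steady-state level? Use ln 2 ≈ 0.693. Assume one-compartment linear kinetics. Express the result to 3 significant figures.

Vd = 1.1 L/kg × 55 kg = 60.50 L
CL = ln 2 · Vd / t½ = 0.693 × 60.50 / 31 = 1.352 L/h
D = CL × Css × τ / F / S = 1.352 × 29 × 4 / 0.32 / 0.89 = 550.7 mg

551 mg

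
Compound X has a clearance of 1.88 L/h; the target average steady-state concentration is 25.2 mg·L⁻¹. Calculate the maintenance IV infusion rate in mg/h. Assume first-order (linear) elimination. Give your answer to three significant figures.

47.4 mg/h

At steady state, infusion rate equals elimination rate: rate in = CL × Css.
Infusion rate = CL · Css = 1.880 L/h × 25.2 mg/L = 47.38 mg/h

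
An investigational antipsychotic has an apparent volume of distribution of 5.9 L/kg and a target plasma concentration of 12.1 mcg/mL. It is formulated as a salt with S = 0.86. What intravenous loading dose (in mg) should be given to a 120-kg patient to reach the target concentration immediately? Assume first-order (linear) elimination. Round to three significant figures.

Vd(total) = 120 kg × 5.9 L/kg = 708.0 L
LD = Vd × C / S = 708.0 × 12.10 / 0.86 = 9961 mg

9960 mg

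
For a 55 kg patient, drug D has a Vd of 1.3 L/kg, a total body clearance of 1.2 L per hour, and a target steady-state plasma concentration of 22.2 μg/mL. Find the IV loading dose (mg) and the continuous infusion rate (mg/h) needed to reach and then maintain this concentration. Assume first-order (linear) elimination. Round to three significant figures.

(a) 1590 mg; (b) 26.6 mg/h

Vd(total) = 55 kg × 1.3 L/kg = 71.50 L
Loading: fill Vd to C_target → 71.50 L × 22.2 mg/L = 1587 mg
Maintenance infusion rate = CL × Css = 1.200 × 22.2 = 26.64 mg/h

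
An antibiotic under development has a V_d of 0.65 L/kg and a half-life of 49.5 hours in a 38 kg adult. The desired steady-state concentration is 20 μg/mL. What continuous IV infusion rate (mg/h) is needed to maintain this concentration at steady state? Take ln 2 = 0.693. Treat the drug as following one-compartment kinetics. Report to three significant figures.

Vd = 0.65 L/kg × 38 kg = 24.70 L
k = 0.693/49.5 = 0.01400 h⁻¹, so CL = k·Vd = 0.01400 × 24.70 = 0.3458 L/h
Infusion rate = CL × Css = 0.3458 × 20 = 6.916 mg/h

6.92 mg/h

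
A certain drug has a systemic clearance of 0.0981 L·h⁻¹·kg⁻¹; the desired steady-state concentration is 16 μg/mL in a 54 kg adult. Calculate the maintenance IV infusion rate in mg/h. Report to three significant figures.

84.8 mg/h

CL = 0.0981 L·h⁻¹·kg⁻¹ × 54 kg = 5.297 L/h
At steady state, infusion rate equals elimination rate: rate in = CL × Css.
Rate = CL × Css = 5.297 × 16 = 84.75 mg/h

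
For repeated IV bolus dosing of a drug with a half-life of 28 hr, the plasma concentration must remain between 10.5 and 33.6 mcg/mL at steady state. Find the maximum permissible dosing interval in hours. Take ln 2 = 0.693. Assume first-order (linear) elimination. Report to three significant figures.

k = 0.693 / t½ = 0.693 / 28 = 0.02475 h⁻¹
Between IV bolus doses, concentration decays as C = C₀·e^(−kτ), so C_peak/C_trough = e^(kτ).
τ_max = ln(C_peak/C_trough) / k = ln(33.6/10.5) / 0.02475 = 1.163 / 0.02475 = 46.99 h

47.0 h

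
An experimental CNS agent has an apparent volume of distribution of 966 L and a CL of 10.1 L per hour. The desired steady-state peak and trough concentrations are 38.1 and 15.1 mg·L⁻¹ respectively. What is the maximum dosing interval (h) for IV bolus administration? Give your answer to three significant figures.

88.5 h

k = CL / Vd = 10.10 / 966.0 = 0.01046 h⁻¹
Between IV bolus doses, concentration decays as C = C₀·e^(−kτ), so C_peak/C_trough = e^(kτ).
τ_max = ln(C_peak/C_trough) / k = ln(38.1/15.1) / 0.01046 = 0.9255 / 0.01046 = 88.48 h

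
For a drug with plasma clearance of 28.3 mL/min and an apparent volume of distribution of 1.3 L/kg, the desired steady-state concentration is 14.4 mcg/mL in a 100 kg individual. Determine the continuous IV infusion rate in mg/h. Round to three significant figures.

24.5 mg/h

Convert clearance: 28.3 mL/min × 60 min/h ÷ 1000 mL/L = 1.698 L/h
R₀ = 1.698 × 14.4 = 24.45 mg/h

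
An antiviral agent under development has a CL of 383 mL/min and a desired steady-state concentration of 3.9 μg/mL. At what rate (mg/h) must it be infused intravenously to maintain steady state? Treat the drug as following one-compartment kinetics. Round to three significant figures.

CL = 383 mL/min = 383 × 0.06 = 22.98 L/h
R₀ = 22.98 × 3.9 = 89.62 mg/h

89.6 mg/h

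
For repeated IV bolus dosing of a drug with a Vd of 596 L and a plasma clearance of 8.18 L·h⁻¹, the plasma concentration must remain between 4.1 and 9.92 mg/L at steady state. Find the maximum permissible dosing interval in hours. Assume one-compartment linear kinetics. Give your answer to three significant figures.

64.4 h

k = CL / Vd = 8.180 / 596.0 = 0.01372 h⁻¹
Between IV bolus doses, concentration decays as C = C₀·e^(−kτ), so C_peak/C_trough = e^(kτ).
τ_max = ln(C_peak/C_trough) / k = ln(9.92/4.1) / 0.01372 = 0.8836 / 0.01372 = 64.40 h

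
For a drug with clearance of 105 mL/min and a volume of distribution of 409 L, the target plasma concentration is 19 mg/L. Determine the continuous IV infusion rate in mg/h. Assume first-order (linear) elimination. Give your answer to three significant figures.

120 mg/h

CL = 105 mL/min = 105 × 0.06 = 6.300 L/h
Infusion rate = CL · Css = 6.300 L/h × 19 mg/L = 119.7 mg/h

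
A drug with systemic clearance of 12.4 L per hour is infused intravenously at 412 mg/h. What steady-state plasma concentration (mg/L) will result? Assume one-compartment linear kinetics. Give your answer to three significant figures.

33.2 mg/L

Css = rate / CL = 412 / 12.40 = 33.23 mg/L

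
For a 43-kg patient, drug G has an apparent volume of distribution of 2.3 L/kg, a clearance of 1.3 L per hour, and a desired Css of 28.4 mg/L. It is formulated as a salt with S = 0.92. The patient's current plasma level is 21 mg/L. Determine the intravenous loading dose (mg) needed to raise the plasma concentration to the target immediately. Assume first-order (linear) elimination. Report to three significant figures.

796 mg

Vd(total) = 43 kg × 2.3 L/kg = 98.90 L
Loading dose depends on Vd (not clearance): it fills the distribution volume.
Concentration deficit ΔC = 28.4 − 21 = 7.400 mg/L
LD = Vd × ΔC / S = 98.90 × 7.400 / 0.92 = 795.5 mg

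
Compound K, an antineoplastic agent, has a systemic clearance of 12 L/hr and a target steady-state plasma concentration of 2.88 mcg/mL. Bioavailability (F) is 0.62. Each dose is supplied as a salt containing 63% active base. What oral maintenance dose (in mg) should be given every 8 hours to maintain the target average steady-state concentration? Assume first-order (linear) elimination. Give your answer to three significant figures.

At steady state, dose per interval replaces the amount cleared in that interval: F·S·D/τ = CL·Css.
D = CL × Css × τ / F / S = 12.00 × 2.88 × 8 / 0.62 / 0.63 = 707.8 mg

708 mg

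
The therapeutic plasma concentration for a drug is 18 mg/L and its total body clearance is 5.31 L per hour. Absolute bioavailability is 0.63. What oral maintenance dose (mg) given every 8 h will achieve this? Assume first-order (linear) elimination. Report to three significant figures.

1210 mg

At steady state, dose per interval replaces the amount cleared in that interval: F·D/τ = CL·Css.
D = CL × Css × τ / F = 5.310 × 18 × 8 / 0.63 = 1214 mg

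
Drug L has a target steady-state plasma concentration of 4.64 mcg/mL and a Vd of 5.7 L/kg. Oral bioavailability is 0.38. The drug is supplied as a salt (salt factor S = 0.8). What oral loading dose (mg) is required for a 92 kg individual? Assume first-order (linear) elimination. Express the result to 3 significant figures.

Total Vd = 5.7 × 92 = 524.4 L
The loading dose fills Vd to the target concentration.
LD = Vd × C / F / S = 524.4 × 4.640 / 0.38 / 0.8 = 8004 mg

8000 mg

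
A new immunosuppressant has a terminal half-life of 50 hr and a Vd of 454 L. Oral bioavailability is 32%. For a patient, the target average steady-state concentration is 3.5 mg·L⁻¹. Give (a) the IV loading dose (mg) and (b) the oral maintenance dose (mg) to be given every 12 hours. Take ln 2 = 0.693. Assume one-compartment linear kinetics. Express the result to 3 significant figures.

LD = Vd × C = 454.0 × 3.5 = 1589 mg
CL = 0.693 × Vd / t½ = 0.693 × 454.0 / 50 = 6.292 L/h
D = CL × Css × τ / F = 6.292 × 3.5 × 12 / 0.32 = 825.8 mg

(a) 1590 mg; (b) 826 mg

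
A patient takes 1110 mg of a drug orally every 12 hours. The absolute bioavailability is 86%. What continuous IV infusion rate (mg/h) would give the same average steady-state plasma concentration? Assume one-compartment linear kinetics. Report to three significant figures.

79.6 mg/h

Equivalent systemic input: infusion rate = F·D/τ.
Rate = 0.86 × 1110 / 12 = 79.55 mg/h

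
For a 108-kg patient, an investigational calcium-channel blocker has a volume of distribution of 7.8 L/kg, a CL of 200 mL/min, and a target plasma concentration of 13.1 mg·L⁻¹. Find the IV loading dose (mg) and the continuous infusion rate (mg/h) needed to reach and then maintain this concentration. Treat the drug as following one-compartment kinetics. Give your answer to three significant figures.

Vd(total) = 108 kg × 7.8 L/kg = 842.4 L
LD = Vd · C_target = 842.4 × 13.1 = 11040 mg
Convert clearance: 200 mL/min × 60 min/h ÷ 1000 mL/L = 12.00 L/h
Maintenance infusion rate = CL × Css = 12.00 × 13.1 = 157.2 mg/h

(a) 11000 mg; (b) 157 mg/h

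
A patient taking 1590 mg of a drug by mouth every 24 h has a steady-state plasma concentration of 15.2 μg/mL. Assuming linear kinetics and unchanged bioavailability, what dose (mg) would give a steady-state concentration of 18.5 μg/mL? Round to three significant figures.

For first-order elimination, Css ∝ F·D/(CL·τ); F and CL are unchanged, so Css ∝ D/τ.
D₂ = D₁ × (Css,target / Css,current) = 1590 × 18.5/15.2 = 1935 mg

1940 mg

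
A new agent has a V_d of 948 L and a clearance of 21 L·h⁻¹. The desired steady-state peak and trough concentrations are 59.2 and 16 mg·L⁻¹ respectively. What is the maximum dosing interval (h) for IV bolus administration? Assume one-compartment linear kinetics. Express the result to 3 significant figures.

k = CL / Vd = 21.00 / 948.0 = 0.02215 h⁻¹
Between IV bolus doses, concentration decays as C = C₀·e^(−kτ), so C_peak/C_trough = e^(kτ).
τ_max = ln(C_peak/C_trough) / k = ln(59.2/16) / 0.02215 = 1.308 / 0.02215 = 59.05 h

59.1 h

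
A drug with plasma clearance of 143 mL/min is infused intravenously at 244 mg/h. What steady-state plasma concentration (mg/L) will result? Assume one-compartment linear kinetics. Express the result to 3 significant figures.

28.4 mg/L

Convert clearance: 143 mL/min × 60 min/h ÷ 1000 mL/L = 8.580 L/h
Css = rate / CL = 244 / 8.580 = 28.44 mg/L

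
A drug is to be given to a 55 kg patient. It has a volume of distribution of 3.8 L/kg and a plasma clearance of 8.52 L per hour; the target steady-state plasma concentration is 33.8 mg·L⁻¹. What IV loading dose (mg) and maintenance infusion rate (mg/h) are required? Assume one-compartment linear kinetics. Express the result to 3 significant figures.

Vd = 3.8 L/kg × 55 kg = 209.0 L
Loading: fill Vd to C_target → 209.0 L × 33.8 mg/L = 7064 mg
Maintenance infusion rate = CL × Css = 8.520 × 33.8 = 288.0 mg/h

(a) 7060 mg; (b) 288 mg/h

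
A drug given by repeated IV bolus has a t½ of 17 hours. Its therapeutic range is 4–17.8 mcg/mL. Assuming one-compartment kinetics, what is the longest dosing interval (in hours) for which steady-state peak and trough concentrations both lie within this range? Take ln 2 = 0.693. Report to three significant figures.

36.6 h

k = 0.693 / t½ = 0.693 / 17 = 0.04076 h⁻¹
Between IV bolus doses, concentration decays as C = C₀·e^(−kτ), so C_peak/C_trough = e^(kτ).
τ_max = ln(C_peak/C_trough) / k = ln(17.8/4) / 0.04076 = 1.493 / 0.04076 = 36.63 h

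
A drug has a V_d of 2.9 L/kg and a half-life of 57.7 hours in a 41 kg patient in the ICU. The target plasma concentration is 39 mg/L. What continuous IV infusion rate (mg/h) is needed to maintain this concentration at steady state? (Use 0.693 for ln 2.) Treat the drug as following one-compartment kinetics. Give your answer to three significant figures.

Vd(total) = 41 kg × 2.9 L/kg = 118.9 L
CL = 0.693 × Vd / t½ = 0.693 × 118.9 / 57.7 = 1.428 L/h
Infusion rate = CL × Css = 1.428 × 39 = 55.69 mg/h

55.7 mg/h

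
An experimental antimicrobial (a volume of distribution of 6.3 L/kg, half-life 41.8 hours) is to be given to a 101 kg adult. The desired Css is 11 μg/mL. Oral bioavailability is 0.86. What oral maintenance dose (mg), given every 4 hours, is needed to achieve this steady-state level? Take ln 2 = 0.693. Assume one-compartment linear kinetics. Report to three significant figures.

Vd = 6.3 L/kg × 101 kg = 636.3 L
CL = 0.693 × Vd / t½ = 0.693 × 636.3 / 41.8 = 10.55 L/h
D = CL × Css × τ / F = 10.55 × 11 × 4 / 0.86 = 539.8 mg

540 mg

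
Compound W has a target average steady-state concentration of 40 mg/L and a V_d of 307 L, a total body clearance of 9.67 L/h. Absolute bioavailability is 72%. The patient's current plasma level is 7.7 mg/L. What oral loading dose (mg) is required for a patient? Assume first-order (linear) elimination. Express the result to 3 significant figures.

13800 mg

Loading dose depends on Vd (not clearance): it fills the distribution volume.
Concentration deficit ΔC = 40 − 7.7 = 32.30 mg/L
LD = Vd × ΔC / F = 307.0 × 32.30 / 0.72 = 13770 mg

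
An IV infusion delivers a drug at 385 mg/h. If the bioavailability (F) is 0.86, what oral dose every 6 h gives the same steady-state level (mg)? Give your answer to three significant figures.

2690 mg

To maintain the same Css, the systemic dosing rate must be unchanged: F·D/τ = infusion rate.
D = rate × τ / F = 385 × 6 / 0.86 = 2686 mg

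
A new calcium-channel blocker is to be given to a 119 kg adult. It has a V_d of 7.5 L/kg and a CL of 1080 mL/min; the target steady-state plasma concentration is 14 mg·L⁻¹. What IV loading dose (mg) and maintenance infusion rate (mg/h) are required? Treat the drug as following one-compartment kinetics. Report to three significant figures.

(a) 12500 mg; (b) 907 mg/h

Vd = 7.5 L/kg × 119 kg = 892.5 L
Loading dose = Vd × C = 892.5 × 14 = 12500 mg
CL = 1080 mL/min = 1080 × 0.06 = 64.80 L/h
Infusion rate = 64.80 L/h × 14 mg/L = 907.2 mg/h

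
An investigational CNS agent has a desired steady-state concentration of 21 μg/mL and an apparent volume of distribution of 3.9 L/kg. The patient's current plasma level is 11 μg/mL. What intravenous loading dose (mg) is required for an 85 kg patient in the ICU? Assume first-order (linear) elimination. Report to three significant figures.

3320 mg

Vd(total) = 85 kg × 3.9 L/kg = 331.5 L
Concentration deficit ΔC = 21 − 11 = 10.00 mg/L
LD = Vd × ΔC = 331.5 × 10.00 = 3315 mg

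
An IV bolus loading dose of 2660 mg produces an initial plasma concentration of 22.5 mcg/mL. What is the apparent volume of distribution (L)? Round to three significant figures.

118 L

Immediately after an IV bolus, C₀ = Dose / Vd, so Vd = Dose / C₀.
Vd = 2660 / 22.5 = 118.2 L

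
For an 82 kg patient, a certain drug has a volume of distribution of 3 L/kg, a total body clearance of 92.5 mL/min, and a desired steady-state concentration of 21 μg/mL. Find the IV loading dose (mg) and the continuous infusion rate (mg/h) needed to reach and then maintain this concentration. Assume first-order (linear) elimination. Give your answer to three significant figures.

Vd(total) = 82 kg × 3 L/kg = 246.0 L
Loading dose = Vd × C = 246.0 × 21 = 5166 mg
CL = 92.5 mL/min × 60/1000 = 5.550 L/h
Maintenance infusion rate = CL × Css = 5.550 × 21 = 116.6 mg/h

(a) 5170 mg; (b) 117 mg/h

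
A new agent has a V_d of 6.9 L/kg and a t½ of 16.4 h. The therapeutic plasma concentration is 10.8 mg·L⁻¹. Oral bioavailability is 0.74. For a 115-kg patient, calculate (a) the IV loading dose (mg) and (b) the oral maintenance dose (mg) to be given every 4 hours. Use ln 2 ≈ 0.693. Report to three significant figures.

Total Vd = 6.9 × 115 = 793.5 L
LD = Vd × C = 793.5 × 10.8 = 8570 mg
CL = 0.693 × Vd / t½ = 0.693 × 793.5 / 16.4 = 33.53 L/h
D = CL × Css × τ / F = 33.53 × 10.8 × 4 / 0.74 = 1957 mg

(a) 8570 mg; (b) 1960 mg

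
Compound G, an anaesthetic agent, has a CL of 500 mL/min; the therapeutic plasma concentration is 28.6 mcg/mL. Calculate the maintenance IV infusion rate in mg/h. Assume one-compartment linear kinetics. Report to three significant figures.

CL = 500 mL/min × 60/1000 = 30.00 L/h
Infusion rate = CL · Css = 30.00 L/h × 28.6 mg/L = 858.0 mg/h

858 mg/h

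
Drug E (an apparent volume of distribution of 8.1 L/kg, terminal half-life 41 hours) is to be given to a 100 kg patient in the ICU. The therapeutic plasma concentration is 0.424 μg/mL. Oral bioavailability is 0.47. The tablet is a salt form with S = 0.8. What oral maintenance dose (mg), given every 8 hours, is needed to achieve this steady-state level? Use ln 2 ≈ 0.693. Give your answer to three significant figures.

124 mg

Vd = 8.1 L/kg × 100 kg = 810.0 L
CL = ln 2 · Vd / t½ = 0.693 × 810.0 / 41 = 13.69 L/h
D = CL × Css × τ / F / S = 13.69 × 0.424 × 8 / 0.47 / 0.8 = 123.5 mg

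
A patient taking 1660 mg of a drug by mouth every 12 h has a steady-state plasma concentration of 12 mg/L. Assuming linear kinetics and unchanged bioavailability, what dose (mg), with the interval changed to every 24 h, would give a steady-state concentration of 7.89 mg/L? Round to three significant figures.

For first-order elimination, Css ∝ F·D/(CL·τ); F and CL are unchanged, so Css ∝ D/τ.
D₂ = D₁ × (Css,target / Css,current) × (τ₂/τ₁) = 1660 × (7.89/12) × (24/12) = 2183 mg

2180 mg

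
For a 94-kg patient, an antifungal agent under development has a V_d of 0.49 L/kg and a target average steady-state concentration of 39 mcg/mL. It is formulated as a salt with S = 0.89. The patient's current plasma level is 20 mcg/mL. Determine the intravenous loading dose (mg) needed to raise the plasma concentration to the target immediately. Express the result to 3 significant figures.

Total Vd = 0.49 × 94 = 46.06 L
The loading dose fills Vd to the target concentration.
Concentration deficit ΔC = 39 − 20 = 19.00 mg/L
LD = Vd × ΔC / S = 46.06 × 19.00 / 0.89 = 983.3 mg

983 mg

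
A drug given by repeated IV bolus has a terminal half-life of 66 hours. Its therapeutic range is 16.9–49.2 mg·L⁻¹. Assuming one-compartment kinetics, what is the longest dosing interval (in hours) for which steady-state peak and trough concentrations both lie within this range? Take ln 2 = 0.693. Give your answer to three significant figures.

k = 0.693 / t½ = 0.693 / 66 = 0.01050 h⁻¹
Between IV bolus doses, concentration decays as C = C₀·e^(−kτ), so C_peak/C_trough = e^(kτ).
τ_max = ln(C_peak/C_trough) / k = ln(49.2/16.9) / 0.01050 = 1.069 / 0.01050 = 101.8 h

102 h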